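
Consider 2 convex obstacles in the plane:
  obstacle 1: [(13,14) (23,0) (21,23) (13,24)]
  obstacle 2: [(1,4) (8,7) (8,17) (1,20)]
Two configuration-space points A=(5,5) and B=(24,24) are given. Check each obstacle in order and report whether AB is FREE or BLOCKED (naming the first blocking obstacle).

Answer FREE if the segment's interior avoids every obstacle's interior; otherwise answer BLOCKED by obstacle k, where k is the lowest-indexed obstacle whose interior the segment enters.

BLOCKED by obstacle 1

Obstacle 1 [(13,14) (23,0) (21,23) (13,24)]:
  edge (13,14)–(23,0): crosses AB
  edge (23,0)–(21,23): crosses AB
  edge (21,23)–(13,24): clear
  edge (13,24)–(13,14): clear
  → BLOCKED
Obstacle 2 [(1,4) (8,7) (8,17) (1,20)]:
  edge (1,4)–(8,7): crosses AB
  edge (8,7)–(8,17): crosses AB
  edge (8,17)–(1,20): clear
  edge (1,20)–(1,4): clear
  → BLOCKED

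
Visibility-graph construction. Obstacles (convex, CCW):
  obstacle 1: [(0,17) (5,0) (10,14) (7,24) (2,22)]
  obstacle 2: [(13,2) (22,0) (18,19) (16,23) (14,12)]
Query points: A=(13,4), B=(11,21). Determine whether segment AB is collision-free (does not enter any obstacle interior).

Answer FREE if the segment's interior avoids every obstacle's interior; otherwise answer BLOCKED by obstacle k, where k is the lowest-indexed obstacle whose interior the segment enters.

Obstacle 1 [(0,17) (5,0) (10,14) (7,24) (2,22)]:
  edge (0,17)–(5,0): clear
  edge (5,0)–(10,14): clear
  edge (10,14)–(7,24): clear
  edge (7,24)–(2,22): clear
  edge (2,22)–(0,17): clear
  midpoint (12,25/2) outside
  → clear
Obstacle 2 [(13,2) (22,0) (18,19) (16,23) (14,12)]:
  edge (13,2)–(22,0): clear
  edge (22,0)–(18,19): clear
  edge (18,19)–(16,23): clear
  edge (16,23)–(14,12): clear
  edge (14,12)–(13,2): clear
  midpoint (12,25/2) outside
  → clear

FREE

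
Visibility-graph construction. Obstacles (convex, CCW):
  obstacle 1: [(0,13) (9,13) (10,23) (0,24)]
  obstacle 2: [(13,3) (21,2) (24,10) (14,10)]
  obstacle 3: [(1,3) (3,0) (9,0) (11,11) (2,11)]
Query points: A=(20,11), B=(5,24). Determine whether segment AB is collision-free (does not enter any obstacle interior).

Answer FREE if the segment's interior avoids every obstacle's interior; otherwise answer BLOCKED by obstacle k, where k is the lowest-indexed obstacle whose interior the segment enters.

Obstacle 1 [(0,13) (9,13) (10,23) (0,24)]:
  edge (0,13)–(9,13): clear
  edge (9,13)–(10,23): crosses AB
  edge (10,23)–(0,24): crosses AB
  edge (0,24)–(0,13): clear
  → BLOCKED
Obstacle 2 [(13,3) (21,2) (24,10) (14,10)]:
  edge (13,3)–(21,2): clear
  edge (21,2)–(24,10): clear
  edge (24,10)–(14,10): clear
  edge (14,10)–(13,3): clear
  midpoint (25/2,35/2) outside
  → clear
Obstacle 3 [(1,3) (3,0) (9,0) (11,11) (2,11)]:
  edge (1,3)–(3,0): clear
  edge (3,0)–(9,0): clear
  edge (9,0)–(11,11): clear
  edge (11,11)–(2,11): clear
  edge (2,11)–(1,3): clear
  midpoint (25/2,35/2) outside
  → clear

BLOCKED by obstacle 1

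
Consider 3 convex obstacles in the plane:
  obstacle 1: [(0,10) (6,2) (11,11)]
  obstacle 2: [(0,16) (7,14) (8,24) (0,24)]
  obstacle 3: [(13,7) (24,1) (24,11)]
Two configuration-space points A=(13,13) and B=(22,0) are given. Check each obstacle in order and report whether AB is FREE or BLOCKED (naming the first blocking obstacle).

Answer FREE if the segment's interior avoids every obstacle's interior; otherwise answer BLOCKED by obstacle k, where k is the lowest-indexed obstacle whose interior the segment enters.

Obstacle 1 [(0,10) (6,2) (11,11)]:
  edge (0,10)–(6,2): clear
  edge (6,2)–(11,11): clear
  edge (11,11)–(0,10): clear
  midpoint (35/2,13/2) outside
  → clear
Obstacle 2 [(0,16) (7,14) (8,24) (0,24)]:
  edge (0,16)–(7,14): clear
  edge (7,14)–(8,24): clear
  edge (8,24)–(0,24): clear
  edge (0,24)–(0,16): clear
  midpoint (35/2,13/2) outside
  → clear
Obstacle 3 [(13,7) (24,1) (24,11)]:
  edge (13,7)–(24,1): crosses AB
  edge (24,1)–(24,11): clear
  edge (24,11)–(13,7): crosses AB
  → BLOCKED

BLOCKED by obstacle 3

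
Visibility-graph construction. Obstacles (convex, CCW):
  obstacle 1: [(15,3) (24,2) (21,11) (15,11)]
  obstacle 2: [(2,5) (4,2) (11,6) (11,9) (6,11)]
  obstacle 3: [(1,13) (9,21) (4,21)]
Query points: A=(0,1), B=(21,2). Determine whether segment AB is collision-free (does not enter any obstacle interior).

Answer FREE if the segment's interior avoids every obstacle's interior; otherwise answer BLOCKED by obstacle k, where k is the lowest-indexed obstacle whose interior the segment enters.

FREE

Obstacle 1 [(15,3) (24,2) (21,11) (15,11)]:
  edge (15,3)–(24,2): clear
  edge (24,2)–(21,11): clear
  edge (21,11)–(15,11): clear
  edge (15,11)–(15,3): clear
  midpoint (21/2,3/2) outside
  → clear
Obstacle 2 [(2,5) (4,2) (11,6) (11,9) (6,11)]:
  edge (2,5)–(4,2): clear
  edge (4,2)–(11,6): clear
  edge (11,6)–(11,9): clear
  edge (11,9)–(6,11): clear
  edge (6,11)–(2,5): clear
  midpoint (21/2,3/2) outside
  → clear
Obstacle 3 [(1,13) (9,21) (4,21)]:
  edge (1,13)–(9,21): clear
  edge (9,21)–(4,21): clear
  edge (4,21)–(1,13): clear
  midpoint (21/2,3/2) outside
  → clear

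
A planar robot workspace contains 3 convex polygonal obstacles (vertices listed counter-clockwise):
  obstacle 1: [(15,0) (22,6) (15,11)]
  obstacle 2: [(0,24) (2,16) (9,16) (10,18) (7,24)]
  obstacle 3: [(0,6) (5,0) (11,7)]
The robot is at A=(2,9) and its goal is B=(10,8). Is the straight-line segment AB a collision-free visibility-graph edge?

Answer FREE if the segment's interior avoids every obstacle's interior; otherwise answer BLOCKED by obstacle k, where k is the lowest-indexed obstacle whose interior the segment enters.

FREE

Obstacle 1 [(15,0) (22,6) (15,11)]:
  edge (15,0)–(22,6): clear
  edge (22,6)–(15,11): clear
  edge (15,11)–(15,0): clear
  midpoint (6,17/2) outside
  → clear
Obstacle 2 [(0,24) (2,16) (9,16) (10,18) (7,24)]:
  edge (0,24)–(2,16): clear
  edge (2,16)–(9,16): clear
  edge (9,16)–(10,18): clear
  edge (10,18)–(7,24): clear
  edge (7,24)–(0,24): clear
  midpoint (6,17/2) outside
  → clear
Obstacle 3 [(0,6) (5,0) (11,7)]:
  edge (0,6)–(5,0): clear
  edge (5,0)–(11,7): clear
  edge (11,7)–(0,6): clear
  midpoint (6,17/2) outside
  → clear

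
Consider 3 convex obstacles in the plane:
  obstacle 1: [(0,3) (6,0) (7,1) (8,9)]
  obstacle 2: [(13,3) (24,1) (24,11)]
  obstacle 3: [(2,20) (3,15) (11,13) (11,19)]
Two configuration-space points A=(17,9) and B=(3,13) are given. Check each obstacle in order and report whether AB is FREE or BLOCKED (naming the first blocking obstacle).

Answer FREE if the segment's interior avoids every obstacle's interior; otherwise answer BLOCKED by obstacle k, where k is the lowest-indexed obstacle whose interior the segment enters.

Obstacle 1 [(0,3) (6,0) (7,1) (8,9)]:
  edge (0,3)–(6,0): clear
  edge (6,0)–(7,1): clear
  edge (7,1)–(8,9): clear
  edge (8,9)–(0,3): clear
  midpoint (10,11) outside
  → clear
Obstacle 2 [(13,3) (24,1) (24,11)]:
  edge (13,3)–(24,1): clear
  edge (24,1)–(24,11): clear
  edge (24,11)–(13,3): clear
  midpoint (10,11) outside
  → clear
Obstacle 3 [(2,20) (3,15) (11,13) (11,19)]:
  edge (2,20)–(3,15): clear
  edge (3,15)–(11,13): clear
  edge (11,13)–(11,19): clear
  edge (11,19)–(2,20): clear
  midpoint (10,11) outside
  → clear

FREE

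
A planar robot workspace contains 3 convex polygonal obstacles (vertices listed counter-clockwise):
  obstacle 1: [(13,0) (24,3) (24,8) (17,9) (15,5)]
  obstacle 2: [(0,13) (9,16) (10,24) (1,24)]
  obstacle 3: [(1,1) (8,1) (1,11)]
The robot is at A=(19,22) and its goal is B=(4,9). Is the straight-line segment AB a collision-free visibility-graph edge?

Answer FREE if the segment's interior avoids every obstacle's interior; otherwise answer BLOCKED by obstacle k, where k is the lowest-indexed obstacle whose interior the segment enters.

Obstacle 1 [(13,0) (24,3) (24,8) (17,9) (15,5)]:
  edge (13,0)–(24,3): clear
  edge (24,3)–(24,8): clear
  edge (24,8)–(17,9): clear
  edge (17,9)–(15,5): clear
  edge (15,5)–(13,0): clear
  midpoint (23/2,31/2) outside
  → clear
Obstacle 2 [(0,13) (9,16) (10,24) (1,24)]:
  edge (0,13)–(9,16): clear
  edge (9,16)–(10,24): clear
  edge (10,24)–(1,24): clear
  edge (1,24)–(0,13): clear
  midpoint (23/2,31/2) outside
  → clear
Obstacle 3 [(1,1) (8,1) (1,11)]:
  edge (1,1)–(8,1): clear
  edge (8,1)–(1,11): clear
  edge (1,11)–(1,1): clear
  midpoint (23/2,31/2) outside
  → clear

FREE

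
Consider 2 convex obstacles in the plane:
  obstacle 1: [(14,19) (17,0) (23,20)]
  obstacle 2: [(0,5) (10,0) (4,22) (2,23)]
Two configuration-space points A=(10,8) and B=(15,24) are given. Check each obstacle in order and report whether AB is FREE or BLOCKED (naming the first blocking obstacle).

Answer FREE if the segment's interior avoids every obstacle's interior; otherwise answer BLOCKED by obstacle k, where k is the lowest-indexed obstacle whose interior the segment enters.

FREE

Obstacle 1 [(14,19) (17,0) (23,20)]:
  edge (14,19)–(17,0): clear
  edge (17,0)–(23,20): clear
  edge (23,20)–(14,19): clear
  midpoint (25/2,16) outside
  → clear
Obstacle 2 [(0,5) (10,0) (4,22) (2,23)]:
  edge (0,5)–(10,0): clear
  edge (10,0)–(4,22): clear
  edge (4,22)–(2,23): clear
  edge (2,23)–(0,5): clear
  midpoint (25/2,16) outside
  → clear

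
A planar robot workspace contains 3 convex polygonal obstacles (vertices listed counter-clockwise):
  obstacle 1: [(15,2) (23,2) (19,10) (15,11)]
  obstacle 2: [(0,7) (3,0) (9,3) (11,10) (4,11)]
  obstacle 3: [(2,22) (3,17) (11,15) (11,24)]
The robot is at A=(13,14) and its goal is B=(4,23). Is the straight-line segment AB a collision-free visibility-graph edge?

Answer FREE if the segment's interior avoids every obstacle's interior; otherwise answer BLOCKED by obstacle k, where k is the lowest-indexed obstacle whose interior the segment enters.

Obstacle 1 [(15,2) (23,2) (19,10) (15,11)]:
  edge (15,2)–(23,2): clear
  edge (23,2)–(19,10): clear
  edge (19,10)–(15,11): clear
  edge (15,11)–(15,2): clear
  midpoint (17/2,37/2) outside
  → clear
Obstacle 2 [(0,7) (3,0) (9,3) (11,10) (4,11)]:
  edge (0,7)–(3,0): clear
  edge (3,0)–(9,3): clear
  edge (9,3)–(11,10): clear
  edge (11,10)–(4,11): clear
  edge (4,11)–(0,7): clear
  midpoint (17/2,37/2) outside
  → clear
Obstacle 3 [(2,22) (3,17) (11,15) (11,24)]:
  edge (2,22)–(3,17): clear
  edge (3,17)–(11,15): clear
  edge (11,15)–(11,24): crosses AB
  edge (11,24)–(2,22): crosses AB
  → BLOCKED

BLOCKED by obstacle 3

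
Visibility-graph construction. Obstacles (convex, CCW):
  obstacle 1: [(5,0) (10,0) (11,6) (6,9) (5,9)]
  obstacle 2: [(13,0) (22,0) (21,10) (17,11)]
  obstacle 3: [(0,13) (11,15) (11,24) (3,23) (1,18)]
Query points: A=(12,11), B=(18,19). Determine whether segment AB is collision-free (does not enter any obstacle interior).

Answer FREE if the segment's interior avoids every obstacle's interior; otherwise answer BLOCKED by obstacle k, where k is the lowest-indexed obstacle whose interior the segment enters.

Obstacle 1 [(5,0) (10,0) (11,6) (6,9) (5,9)]:
  edge (5,0)–(10,0): clear
  edge (10,0)–(11,6): clear
  edge (11,6)–(6,9): clear
  edge (6,9)–(5,9): clear
  edge (5,9)–(5,0): clear
  midpoint (15,15) outside
  → clear
Obstacle 2 [(13,0) (22,0) (21,10) (17,11)]:
  edge (13,0)–(22,0): clear
  edge (22,0)–(21,10): clear
  edge (21,10)–(17,11): clear
  edge (17,11)–(13,0): clear
  midpoint (15,15) outside
  → clear
Obstacle 3 [(0,13) (11,15) (11,24) (3,23) (1,18)]:
  edge (0,13)–(11,15): clear
  edge (11,15)–(11,24): clear
  edge (11,24)–(3,23): clear
  edge (3,23)–(1,18): clear
  edge (1,18)–(0,13): clear
  midpoint (15,15) outside
  → clear

FREE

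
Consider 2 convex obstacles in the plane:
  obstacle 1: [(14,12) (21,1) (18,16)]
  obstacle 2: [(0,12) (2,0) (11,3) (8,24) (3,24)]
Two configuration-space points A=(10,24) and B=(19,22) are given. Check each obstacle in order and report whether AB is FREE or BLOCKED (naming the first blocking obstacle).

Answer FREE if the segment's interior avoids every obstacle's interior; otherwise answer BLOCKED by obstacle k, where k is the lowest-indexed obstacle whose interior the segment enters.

FREE

Obstacle 1 [(14,12) (21,1) (18,16)]:
  edge (14,12)–(21,1): clear
  edge (21,1)–(18,16): clear
  edge (18,16)–(14,12): clear
  midpoint (29/2,23) outside
  → clear
Obstacle 2 [(0,12) (2,0) (11,3) (8,24) (3,24)]:
  edge (0,12)–(2,0): clear
  edge (2,0)–(11,3): clear
  edge (11,3)–(8,24): clear
  edge (8,24)–(3,24): clear
  edge (3,24)–(0,12): clear
  midpoint (29/2,23) outside
  → clear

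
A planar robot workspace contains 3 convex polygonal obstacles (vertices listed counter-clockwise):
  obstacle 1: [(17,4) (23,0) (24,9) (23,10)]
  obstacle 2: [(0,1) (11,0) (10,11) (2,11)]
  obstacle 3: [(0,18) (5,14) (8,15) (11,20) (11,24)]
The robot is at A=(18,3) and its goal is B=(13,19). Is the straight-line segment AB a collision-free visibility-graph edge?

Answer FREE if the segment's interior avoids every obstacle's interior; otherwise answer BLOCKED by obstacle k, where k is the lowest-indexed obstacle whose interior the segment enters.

Obstacle 1 [(17,4) (23,0) (24,9) (23,10)]:
  edge (17,4)–(23,0): crosses AB
  edge (23,0)–(24,9): clear
  edge (24,9)–(23,10): clear
  edge (23,10)–(17,4): crosses AB
  → BLOCKED
Obstacle 2 [(0,1) (11,0) (10,11) (2,11)]:
  edge (0,1)–(11,0): clear
  edge (11,0)–(10,11): clear
  edge (10,11)–(2,11): clear
  edge (2,11)–(0,1): clear
  midpoint (31/2,11) outside
  → clear
Obstacle 3 [(0,18) (5,14) (8,15) (11,20) (11,24)]:
  edge (0,18)–(5,14): clear
  edge (5,14)–(8,15): clear
  edge (8,15)–(11,20): clear
  edge (11,20)–(11,24): clear
  edge (11,24)–(0,18): clear
  midpoint (31/2,11) outside
  → clear

BLOCKED by obstacle 1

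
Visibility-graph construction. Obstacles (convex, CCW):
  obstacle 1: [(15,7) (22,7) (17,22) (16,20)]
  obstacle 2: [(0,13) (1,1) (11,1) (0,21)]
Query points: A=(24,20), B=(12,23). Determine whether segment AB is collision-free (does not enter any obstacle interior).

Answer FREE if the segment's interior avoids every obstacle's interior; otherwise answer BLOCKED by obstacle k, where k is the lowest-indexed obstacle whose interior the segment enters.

Obstacle 1 [(15,7) (22,7) (17,22) (16,20)]:
  edge (15,7)–(22,7): clear
  edge (22,7)–(17,22): crosses AB
  edge (17,22)–(16,20): crosses AB
  edge (16,20)–(15,7): clear
  → BLOCKED
Obstacle 2 [(0,13) (1,1) (11,1) (0,21)]:
  edge (0,13)–(1,1): clear
  edge (1,1)–(11,1): clear
  edge (11,1)–(0,21): clear
  edge (0,21)–(0,13): clear
  midpoint (18,43/2) outside
  → clear

BLOCKED by obstacle 1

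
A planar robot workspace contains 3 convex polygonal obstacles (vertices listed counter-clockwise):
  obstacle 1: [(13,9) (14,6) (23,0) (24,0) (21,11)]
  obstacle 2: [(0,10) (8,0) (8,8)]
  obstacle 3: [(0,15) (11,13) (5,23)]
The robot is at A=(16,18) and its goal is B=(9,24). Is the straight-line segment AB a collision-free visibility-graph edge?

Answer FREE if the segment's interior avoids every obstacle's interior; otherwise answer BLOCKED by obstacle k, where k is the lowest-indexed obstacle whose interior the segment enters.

FREE

Obstacle 1 [(13,9) (14,6) (23,0) (24,0) (21,11)]:
  edge (13,9)–(14,6): clear
  edge (14,6)–(23,0): clear
  edge (23,0)–(24,0): clear
  edge (24,0)–(21,11): clear
  edge (21,11)–(13,9): clear
  midpoint (25/2,21) outside
  → clear
Obstacle 2 [(0,10) (8,0) (8,8)]:
  edge (0,10)–(8,0): clear
  edge (8,0)–(8,8): clear
  edge (8,8)–(0,10): clear
  midpoint (25/2,21) outside
  → clear
Obstacle 3 [(0,15) (11,13) (5,23)]:
  edge (0,15)–(11,13): clear
  edge (11,13)–(5,23): clear
  edge (5,23)–(0,15): clear
  midpoint (25/2,21) outside
  → clear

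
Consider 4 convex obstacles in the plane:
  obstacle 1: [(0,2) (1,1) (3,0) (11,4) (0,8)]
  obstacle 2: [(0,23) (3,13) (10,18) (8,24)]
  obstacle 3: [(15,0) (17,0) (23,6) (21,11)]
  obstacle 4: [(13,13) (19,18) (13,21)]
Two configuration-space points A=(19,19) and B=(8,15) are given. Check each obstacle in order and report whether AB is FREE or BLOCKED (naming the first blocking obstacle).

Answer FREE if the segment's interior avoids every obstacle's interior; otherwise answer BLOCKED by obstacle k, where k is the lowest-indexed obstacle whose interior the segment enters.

Obstacle 1 [(0,2) (1,1) (3,0) (11,4) (0,8)]:
  edge (0,2)–(1,1): clear
  edge (1,1)–(3,0): clear
  edge (3,0)–(11,4): clear
  edge (11,4)–(0,8): clear
  edge (0,8)–(0,2): clear
  midpoint (27/2,17) outside
  → clear
Obstacle 2 [(0,23) (3,13) (10,18) (8,24)]:
  edge (0,23)–(3,13): clear
  edge (3,13)–(10,18): clear
  edge (10,18)–(8,24): clear
  edge (8,24)–(0,23): clear
  midpoint (27/2,17) outside
  → clear
Obstacle 3 [(15,0) (17,0) (23,6) (21,11)]:
  edge (15,0)–(17,0): clear
  edge (17,0)–(23,6): clear
  edge (23,6)–(21,11): clear
  edge (21,11)–(15,0): clear
  midpoint (27/2,17) outside
  → clear
Obstacle 4 [(13,13) (19,18) (13,21)]:
  edge (13,13)–(19,18): clear
  edge (19,18)–(13,21): crosses AB
  edge (13,21)–(13,13): crosses AB
  → BLOCKED

BLOCKED by obstacle 4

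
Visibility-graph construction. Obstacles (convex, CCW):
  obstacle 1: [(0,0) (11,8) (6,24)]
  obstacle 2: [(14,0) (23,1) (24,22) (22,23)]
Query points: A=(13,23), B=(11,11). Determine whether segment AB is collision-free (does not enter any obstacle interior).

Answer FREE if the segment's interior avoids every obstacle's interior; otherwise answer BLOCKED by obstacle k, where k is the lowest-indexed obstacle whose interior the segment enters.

Obstacle 1 [(0,0) (11,8) (6,24)]:
  edge (0,0)–(11,8): clear
  edge (11,8)–(6,24): clear
  edge (6,24)–(0,0): clear
  midpoint (12,17) outside
  → clear
Obstacle 2 [(14,0) (23,1) (24,22) (22,23)]:
  edge (14,0)–(23,1): clear
  edge (23,1)–(24,22): clear
  edge (24,22)–(22,23): clear
  edge (22,23)–(14,0): clear
  midpoint (12,17) outside
  → clear

FREE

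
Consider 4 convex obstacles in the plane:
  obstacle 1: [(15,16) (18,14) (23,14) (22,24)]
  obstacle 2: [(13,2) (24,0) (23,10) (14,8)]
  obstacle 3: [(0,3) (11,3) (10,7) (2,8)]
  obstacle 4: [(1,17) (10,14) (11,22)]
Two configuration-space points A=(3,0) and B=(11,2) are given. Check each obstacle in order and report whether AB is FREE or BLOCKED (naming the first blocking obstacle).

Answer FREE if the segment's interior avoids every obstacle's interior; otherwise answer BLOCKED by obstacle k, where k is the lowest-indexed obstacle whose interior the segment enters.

Obstacle 1 [(15,16) (18,14) (23,14) (22,24)]:
  edge (15,16)–(18,14): clear
  edge (18,14)–(23,14): clear
  edge (23,14)–(22,24): clear
  edge (22,24)–(15,16): clear
  midpoint (7,1) outside
  → clear
Obstacle 2 [(13,2) (24,0) (23,10) (14,8)]:
  edge (13,2)–(24,0): clear
  edge (24,0)–(23,10): clear
  edge (23,10)–(14,8): clear
  edge (14,8)–(13,2): clear
  midpoint (7,1) outside
  → clear
Obstacle 3 [(0,3) (11,3) (10,7) (2,8)]:
  edge (0,3)–(11,3): clear
  edge (11,3)–(10,7): clear
  edge (10,7)–(2,8): clear
  edge (2,8)–(0,3): clear
  midpoint (7,1) outside
  → clear
Obstacle 4 [(1,17) (10,14) (11,22)]:
  edge (1,17)–(10,14): clear
  edge (10,14)–(11,22): clear
  edge (11,22)–(1,17): clear
  midpoint (7,1) outside
  → clear

FREE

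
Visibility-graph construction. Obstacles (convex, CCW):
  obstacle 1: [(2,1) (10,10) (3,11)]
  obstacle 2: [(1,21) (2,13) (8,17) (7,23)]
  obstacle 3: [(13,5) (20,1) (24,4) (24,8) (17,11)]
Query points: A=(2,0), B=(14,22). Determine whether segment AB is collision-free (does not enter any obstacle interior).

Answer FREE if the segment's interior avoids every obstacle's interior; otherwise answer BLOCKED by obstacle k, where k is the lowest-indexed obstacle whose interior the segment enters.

BLOCKED by obstacle 1

Obstacle 1 [(2,1) (10,10) (3,11)]:
  edge (2,1)–(10,10): crosses AB
  edge (10,10)–(3,11): crosses AB
  edge (3,11)–(2,1): clear
  → BLOCKED
Obstacle 2 [(1,21) (2,13) (8,17) (7,23)]:
  edge (1,21)–(2,13): clear
  edge (2,13)–(8,17): clear
  edge (8,17)–(7,23): clear
  edge (7,23)–(1,21): clear
  midpoint (8,11) outside
  → clear
Obstacle 3 [(13,5) (20,1) (24,4) (24,8) (17,11)]:
  edge (13,5)–(20,1): clear
  edge (20,1)–(24,4): clear
  edge (24,4)–(24,8): clear
  edge (24,8)–(17,11): clear
  edge (17,11)–(13,5): clear
  midpoint (8,11) outside
  → clear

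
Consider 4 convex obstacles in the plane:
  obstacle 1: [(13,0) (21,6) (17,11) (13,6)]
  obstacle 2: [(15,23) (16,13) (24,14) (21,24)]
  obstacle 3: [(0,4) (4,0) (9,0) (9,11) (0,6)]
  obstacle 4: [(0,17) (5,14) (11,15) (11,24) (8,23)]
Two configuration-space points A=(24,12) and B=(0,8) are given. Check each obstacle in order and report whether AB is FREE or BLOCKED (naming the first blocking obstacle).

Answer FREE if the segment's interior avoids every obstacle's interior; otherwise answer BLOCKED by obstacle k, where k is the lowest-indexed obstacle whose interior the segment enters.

Obstacle 1 [(13,0) (21,6) (17,11) (13,6)]:
  edge (13,0)–(21,6): clear
  edge (21,6)–(17,11): crosses AB
  edge (17,11)–(13,6): crosses AB
  edge (13,6)–(13,0): clear
  → BLOCKED
Obstacle 2 [(15,23) (16,13) (24,14) (21,24)]:
  edge (15,23)–(16,13): clear
  edge (16,13)–(24,14): clear
  edge (24,14)–(21,24): clear
  edge (21,24)–(15,23): clear
  midpoint (12,10) outside
  → clear
Obstacle 3 [(0,4) (4,0) (9,0) (9,11) (0,6)]:
  edge (0,4)–(4,0): clear
  edge (4,0)–(9,0): clear
  edge (9,0)–(9,11): crosses AB
  edge (9,11)–(0,6): crosses AB
  edge (0,6)–(0,4): clear
  → BLOCKED
Obstacle 4 [(0,17) (5,14) (11,15) (11,24) (8,23)]:
  edge (0,17)–(5,14): clear
  edge (5,14)–(11,15): clear
  edge (11,15)–(11,24): clear
  edge (11,24)–(8,23): clear
  edge (8,23)–(0,17): clear
  midpoint (12,10) outside
  → clear

BLOCKED by obstacle 1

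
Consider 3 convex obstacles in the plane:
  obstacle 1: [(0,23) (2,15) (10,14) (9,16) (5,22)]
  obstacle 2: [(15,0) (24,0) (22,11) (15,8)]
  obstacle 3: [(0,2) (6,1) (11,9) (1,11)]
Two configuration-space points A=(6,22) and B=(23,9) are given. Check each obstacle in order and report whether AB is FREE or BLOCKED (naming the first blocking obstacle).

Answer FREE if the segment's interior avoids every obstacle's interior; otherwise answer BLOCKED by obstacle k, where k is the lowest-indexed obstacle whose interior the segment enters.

BLOCKED by obstacle 2

Obstacle 1 [(0,23) (2,15) (10,14) (9,16) (5,22)]:
  edge (0,23)–(2,15): clear
  edge (2,15)–(10,14): clear
  edge (10,14)–(9,16): clear
  edge (9,16)–(5,22): clear
  edge (5,22)–(0,23): clear
  midpoint (29/2,31/2) outside
  → clear
Obstacle 2 [(15,0) (24,0) (22,11) (15,8)]:
  edge (15,0)–(24,0): clear
  edge (24,0)–(22,11): crosses AB
  edge (22,11)–(15,8): crosses AB
  edge (15,8)–(15,0): clear
  → BLOCKED
Obstacle 3 [(0,2) (6,1) (11,9) (1,11)]:
  edge (0,2)–(6,1): clear
  edge (6,1)–(11,9): clear
  edge (11,9)–(1,11): clear
  edge (1,11)–(0,2): clear
  midpoint (29/2,31/2) outside
  → clear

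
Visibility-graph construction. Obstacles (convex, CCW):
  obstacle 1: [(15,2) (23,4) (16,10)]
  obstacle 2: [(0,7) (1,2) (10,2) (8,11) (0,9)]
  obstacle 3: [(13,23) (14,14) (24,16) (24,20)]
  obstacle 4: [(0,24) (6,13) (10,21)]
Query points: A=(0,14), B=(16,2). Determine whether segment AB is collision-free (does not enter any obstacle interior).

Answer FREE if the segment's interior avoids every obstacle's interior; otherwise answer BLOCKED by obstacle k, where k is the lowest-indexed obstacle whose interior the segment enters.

Obstacle 1 [(15,2) (23,4) (16,10)]:
  edge (15,2)–(23,4): crosses AB
  edge (23,4)–(16,10): clear
  edge (16,10)–(15,2): crosses AB
  → BLOCKED
Obstacle 2 [(0,7) (1,2) (10,2) (8,11) (0,9)]:
  edge (0,7)–(1,2): clear
  edge (1,2)–(10,2): clear
  edge (10,2)–(8,11): crosses AB
  edge (8,11)–(0,9): crosses AB
  edge (0,9)–(0,7): clear
  → BLOCKED
Obstacle 3 [(13,23) (14,14) (24,16) (24,20)]:
  edge (13,23)–(14,14): clear
  edge (14,14)–(24,16): clear
  edge (24,16)–(24,20): clear
  edge (24,20)–(13,23): clear
  midpoint (8,8) outside
  → clear
Obstacle 4 [(0,24) (6,13) (10,21)]:
  edge (0,24)–(6,13): clear
  edge (6,13)–(10,21): clear
  edge (10,21)–(0,24): clear
  midpoint (8,8) outside
  → clear

BLOCKED by obstacle 1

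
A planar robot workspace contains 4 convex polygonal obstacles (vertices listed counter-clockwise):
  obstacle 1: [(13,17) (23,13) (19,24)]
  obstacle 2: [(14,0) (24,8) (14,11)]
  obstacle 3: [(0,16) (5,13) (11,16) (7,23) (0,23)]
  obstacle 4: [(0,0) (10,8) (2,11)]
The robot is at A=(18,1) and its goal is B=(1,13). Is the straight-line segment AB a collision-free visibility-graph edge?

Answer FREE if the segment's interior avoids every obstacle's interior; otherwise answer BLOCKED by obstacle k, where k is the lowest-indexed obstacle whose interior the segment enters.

BLOCKED by obstacle 2

Obstacle 1 [(13,17) (23,13) (19,24)]:
  edge (13,17)–(23,13): clear
  edge (23,13)–(19,24): clear
  edge (19,24)–(13,17): clear
  midpoint (19/2,7) outside
  → clear
Obstacle 2 [(14,0) (24,8) (14,11)]:
  edge (14,0)–(24,8): crosses AB
  edge (24,8)–(14,11): clear
  edge (14,11)–(14,0): crosses AB
  → BLOCKED
Obstacle 3 [(0,16) (5,13) (11,16) (7,23) (0,23)]:
  edge (0,16)–(5,13): clear
  edge (5,13)–(11,16): clear
  edge (11,16)–(7,23): clear
  edge (7,23)–(0,23): clear
  edge (0,23)–(0,16): clear
  midpoint (19/2,7) outside
  → clear
Obstacle 4 [(0,0) (10,8) (2,11)]:
  edge (0,0)–(10,8): crosses AB
  edge (10,8)–(2,11): crosses AB
  edge (2,11)–(0,0): clear
  → BLOCKED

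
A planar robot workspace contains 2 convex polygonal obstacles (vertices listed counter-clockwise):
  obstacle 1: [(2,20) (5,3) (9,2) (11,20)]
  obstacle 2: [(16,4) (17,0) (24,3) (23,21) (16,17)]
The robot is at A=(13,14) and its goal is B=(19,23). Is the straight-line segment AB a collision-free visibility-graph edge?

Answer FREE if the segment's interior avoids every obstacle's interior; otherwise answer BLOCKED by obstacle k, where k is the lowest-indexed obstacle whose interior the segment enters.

FREE

Obstacle 1 [(2,20) (5,3) (9,2) (11,20)]:
  edge (2,20)–(5,3): clear
  edge (5,3)–(9,2): clear
  edge (9,2)–(11,20): clear
  edge (11,20)–(2,20): clear
  midpoint (16,37/2) outside
  → clear
Obstacle 2 [(16,4) (17,0) (24,3) (23,21) (16,17)]:
  edge (16,4)–(17,0): clear
  edge (17,0)–(24,3): clear
  edge (24,3)–(23,21): clear
  edge (23,21)–(16,17): clear
  edge (16,17)–(16,4): clear
  midpoint (16,37/2) outside
  → clear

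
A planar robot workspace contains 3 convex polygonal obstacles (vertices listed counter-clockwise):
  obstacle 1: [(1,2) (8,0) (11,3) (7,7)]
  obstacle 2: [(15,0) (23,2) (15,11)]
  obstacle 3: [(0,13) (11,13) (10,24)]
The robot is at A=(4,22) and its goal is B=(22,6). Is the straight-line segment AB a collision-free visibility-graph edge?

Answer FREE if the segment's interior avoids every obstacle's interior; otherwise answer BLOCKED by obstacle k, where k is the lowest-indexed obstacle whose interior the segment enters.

BLOCKED by obstacle 3

Obstacle 1 [(1,2) (8,0) (11,3) (7,7)]:
  edge (1,2)–(8,0): clear
  edge (8,0)–(11,3): clear
  edge (11,3)–(7,7): clear
  edge (7,7)–(1,2): clear
  midpoint (13,14) outside
  → clear
Obstacle 2 [(15,0) (23,2) (15,11)]:
  edge (15,0)–(23,2): clear
  edge (23,2)–(15,11): clear
  edge (15,11)–(15,0): clear
  midpoint (13,14) outside
  → clear
Obstacle 3 [(0,13) (11,13) (10,24)]:
  edge (0,13)–(11,13): clear
  edge (11,13)–(10,24): crosses AB
  edge (10,24)–(0,13): crosses AB
  → BLOCKED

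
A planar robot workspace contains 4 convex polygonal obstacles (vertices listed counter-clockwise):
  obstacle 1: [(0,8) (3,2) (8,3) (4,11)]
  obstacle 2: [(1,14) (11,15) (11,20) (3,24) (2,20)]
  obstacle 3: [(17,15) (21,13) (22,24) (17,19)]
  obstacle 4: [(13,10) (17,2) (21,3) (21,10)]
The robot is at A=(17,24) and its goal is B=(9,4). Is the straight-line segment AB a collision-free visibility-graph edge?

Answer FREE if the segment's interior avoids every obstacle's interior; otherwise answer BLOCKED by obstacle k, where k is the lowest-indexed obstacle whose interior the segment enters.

Obstacle 1 [(0,8) (3,2) (8,3) (4,11)]:
  edge (0,8)–(3,2): clear
  edge (3,2)–(8,3): clear
  edge (8,3)–(4,11): clear
  edge (4,11)–(0,8): clear
  midpoint (13,14) outside
  → clear
Obstacle 2 [(1,14) (11,15) (11,20) (3,24) (2,20)]:
  edge (1,14)–(11,15): clear
  edge (11,15)–(11,20): clear
  edge (11,20)–(3,24): clear
  edge (3,24)–(2,20): clear
  edge (2,20)–(1,14): clear
  midpoint (13,14) outside
  → clear
Obstacle 3 [(17,15) (21,13) (22,24) (17,19)]:
  edge (17,15)–(21,13): clear
  edge (21,13)–(22,24): clear
  edge (22,24)–(17,19): clear
  edge (17,19)–(17,15): clear
  midpoint (13,14) outside
  → clear
Obstacle 4 [(13,10) (17,2) (21,3) (21,10)]:
  edge (13,10)–(17,2): clear
  edge (17,2)–(21,3): clear
  edge (21,3)–(21,10): clear
  edge (21,10)–(13,10): clear
  midpoint (13,14) outside
  → clear

FREE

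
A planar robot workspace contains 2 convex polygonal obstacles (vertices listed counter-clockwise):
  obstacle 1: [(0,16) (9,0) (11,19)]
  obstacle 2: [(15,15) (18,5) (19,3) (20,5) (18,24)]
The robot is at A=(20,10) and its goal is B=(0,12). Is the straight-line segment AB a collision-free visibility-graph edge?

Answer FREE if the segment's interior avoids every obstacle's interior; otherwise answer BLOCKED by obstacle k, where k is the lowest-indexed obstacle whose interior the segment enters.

Obstacle 1 [(0,16) (9,0) (11,19)]:
  edge (0,16)–(9,0): crosses AB
  edge (9,0)–(11,19): crosses AB
  edge (11,19)–(0,16): clear
  → BLOCKED
Obstacle 2 [(15,15) (18,5) (19,3) (20,5) (18,24)]:
  edge (15,15)–(18,5): crosses AB
  edge (18,5)–(19,3): clear
  edge (19,3)–(20,5): clear
  edge (20,5)–(18,24): crosses AB
  edge (18,24)–(15,15): clear
  → BLOCKED

BLOCKED by obstacle 1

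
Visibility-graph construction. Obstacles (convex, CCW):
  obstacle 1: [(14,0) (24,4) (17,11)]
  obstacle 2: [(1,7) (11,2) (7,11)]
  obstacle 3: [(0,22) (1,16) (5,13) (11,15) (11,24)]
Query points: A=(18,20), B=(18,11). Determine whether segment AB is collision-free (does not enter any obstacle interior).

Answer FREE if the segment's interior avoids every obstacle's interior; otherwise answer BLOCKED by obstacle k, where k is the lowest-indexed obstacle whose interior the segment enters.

FREE

Obstacle 1 [(14,0) (24,4) (17,11)]:
  edge (14,0)–(24,4): clear
  edge (24,4)–(17,11): clear
  edge (17,11)–(14,0): clear
  midpoint (18,31/2) outside
  → clear
Obstacle 2 [(1,7) (11,2) (7,11)]:
  edge (1,7)–(11,2): clear
  edge (11,2)–(7,11): clear
  edge (7,11)–(1,7): clear
  midpoint (18,31/2) outside
  → clear
Obstacle 3 [(0,22) (1,16) (5,13) (11,15) (11,24)]:
  edge (0,22)–(1,16): clear
  edge (1,16)–(5,13): clear
  edge (5,13)–(11,15): clear
  edge (11,15)–(11,24): clear
  edge (11,24)–(0,22): clear
  midpoint (18,31/2) outside
  → clear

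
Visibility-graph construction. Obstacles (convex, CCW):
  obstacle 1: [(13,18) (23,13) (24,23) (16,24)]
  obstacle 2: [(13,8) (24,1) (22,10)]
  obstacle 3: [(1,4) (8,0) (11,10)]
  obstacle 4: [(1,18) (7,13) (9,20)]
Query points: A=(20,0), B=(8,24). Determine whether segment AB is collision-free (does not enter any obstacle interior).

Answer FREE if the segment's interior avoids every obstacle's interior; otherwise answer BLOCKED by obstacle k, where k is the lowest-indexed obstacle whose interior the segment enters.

BLOCKED by obstacle 2

Obstacle 1 [(13,18) (23,13) (24,23) (16,24)]:
  edge (13,18)–(23,13): clear
  edge (23,13)–(24,23): clear
  edge (24,23)–(16,24): clear
  edge (16,24)–(13,18): clear
  midpoint (14,12) outside
  → clear
Obstacle 2 [(13,8) (24,1) (22,10)]:
  edge (13,8)–(24,1): crosses AB
  edge (24,1)–(22,10): clear
  edge (22,10)–(13,8): crosses AB
  → BLOCKED
Obstacle 3 [(1,4) (8,0) (11,10)]:
  edge (1,4)–(8,0): clear
  edge (8,0)–(11,10): clear
  edge (11,10)–(1,4): clear
  midpoint (14,12) outside
  → clear
Obstacle 4 [(1,18) (7,13) (9,20)]:
  edge (1,18)–(7,13): clear
  edge (7,13)–(9,20): clear
  edge (9,20)–(1,18): clear
  midpoint (14,12) outside
  → clear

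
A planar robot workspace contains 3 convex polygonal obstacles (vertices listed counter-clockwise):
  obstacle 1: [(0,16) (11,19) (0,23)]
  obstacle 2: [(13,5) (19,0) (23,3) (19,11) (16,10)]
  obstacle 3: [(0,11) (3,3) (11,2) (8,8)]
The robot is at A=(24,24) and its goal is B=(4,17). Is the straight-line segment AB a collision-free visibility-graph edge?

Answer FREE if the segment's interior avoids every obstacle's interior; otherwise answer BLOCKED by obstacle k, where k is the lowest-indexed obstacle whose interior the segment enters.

BLOCKED by obstacle 1

Obstacle 1 [(0,16) (11,19) (0,23)]:
  edge (0,16)–(11,19): crosses AB
  edge (11,19)–(0,23): crosses AB
  edge (0,23)–(0,16): clear
  → BLOCKED
Obstacle 2 [(13,5) (19,0) (23,3) (19,11) (16,10)]:
  edge (13,5)–(19,0): clear
  edge (19,0)–(23,3): clear
  edge (23,3)–(19,11): clear
  edge (19,11)–(16,10): clear
  edge (16,10)–(13,5): clear
  midpoint (14,41/2) outside
  → clear
Obstacle 3 [(0,11) (3,3) (11,2) (8,8)]:
  edge (0,11)–(3,3): clear
  edge (3,3)–(11,2): clear
  edge (11,2)–(8,8): clear
  edge (8,8)–(0,11): clear
  midpoint (14,41/2) outside
  → clear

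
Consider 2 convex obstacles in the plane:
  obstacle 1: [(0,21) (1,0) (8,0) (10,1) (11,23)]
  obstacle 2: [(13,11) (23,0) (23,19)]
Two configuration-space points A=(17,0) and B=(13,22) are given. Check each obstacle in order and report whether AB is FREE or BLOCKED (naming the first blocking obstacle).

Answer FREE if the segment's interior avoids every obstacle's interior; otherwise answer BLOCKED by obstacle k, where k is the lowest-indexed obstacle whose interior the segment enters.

BLOCKED by obstacle 2

Obstacle 1 [(0,21) (1,0) (8,0) (10,1) (11,23)]:
  edge (0,21)–(1,0): clear
  edge (1,0)–(8,0): clear
  edge (8,0)–(10,1): clear
  edge (10,1)–(11,23): clear
  edge (11,23)–(0,21): clear
  midpoint (15,11) outside
  → clear
Obstacle 2 [(13,11) (23,0) (23,19)]:
  edge (13,11)–(23,0): crosses AB
  edge (23,0)–(23,19): clear
  edge (23,19)–(13,11): crosses AB
  → BLOCKED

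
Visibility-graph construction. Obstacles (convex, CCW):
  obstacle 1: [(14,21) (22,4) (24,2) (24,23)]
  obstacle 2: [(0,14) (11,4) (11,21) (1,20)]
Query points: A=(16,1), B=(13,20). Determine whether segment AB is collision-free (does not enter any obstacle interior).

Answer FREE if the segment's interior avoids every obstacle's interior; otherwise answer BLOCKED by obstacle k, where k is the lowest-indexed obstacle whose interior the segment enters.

FREE

Obstacle 1 [(14,21) (22,4) (24,2) (24,23)]:
  edge (14,21)–(22,4): clear
  edge (22,4)–(24,2): clear
  edge (24,2)–(24,23): clear
  edge (24,23)–(14,21): clear
  midpoint (29/2,21/2) outside
  → clear
Obstacle 2 [(0,14) (11,4) (11,21) (1,20)]:
  edge (0,14)–(11,4): clear
  edge (11,4)–(11,21): clear
  edge (11,21)–(1,20): clear
  edge (1,20)–(0,14): clear
  midpoint (29/2,21/2) outside
  → clear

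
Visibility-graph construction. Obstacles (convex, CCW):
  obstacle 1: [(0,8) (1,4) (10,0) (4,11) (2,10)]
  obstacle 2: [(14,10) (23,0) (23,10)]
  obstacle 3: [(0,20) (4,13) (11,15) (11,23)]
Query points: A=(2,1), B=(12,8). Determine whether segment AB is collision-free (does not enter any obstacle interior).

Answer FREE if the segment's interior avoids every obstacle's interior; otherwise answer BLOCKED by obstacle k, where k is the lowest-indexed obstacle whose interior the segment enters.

Obstacle 1 [(0,8) (1,4) (10,0) (4,11) (2,10)]:
  edge (0,8)–(1,4): clear
  edge (1,4)–(10,0): crosses AB
  edge (10,0)–(4,11): crosses AB
  edge (4,11)–(2,10): clear
  edge (2,10)–(0,8): clear
  → BLOCKED
Obstacle 2 [(14,10) (23,0) (23,10)]:
  edge (14,10)–(23,0): clear
  edge (23,0)–(23,10): clear
  edge (23,10)–(14,10): clear
  midpoint (7,9/2) outside
  → clear
Obstacle 3 [(0,20) (4,13) (11,15) (11,23)]:
  edge (0,20)–(4,13): clear
  edge (4,13)–(11,15): clear
  edge (11,15)–(11,23): clear
  edge (11,23)–(0,20): clear
  midpoint (7,9/2) outside
  → clear

BLOCKED by obstacle 1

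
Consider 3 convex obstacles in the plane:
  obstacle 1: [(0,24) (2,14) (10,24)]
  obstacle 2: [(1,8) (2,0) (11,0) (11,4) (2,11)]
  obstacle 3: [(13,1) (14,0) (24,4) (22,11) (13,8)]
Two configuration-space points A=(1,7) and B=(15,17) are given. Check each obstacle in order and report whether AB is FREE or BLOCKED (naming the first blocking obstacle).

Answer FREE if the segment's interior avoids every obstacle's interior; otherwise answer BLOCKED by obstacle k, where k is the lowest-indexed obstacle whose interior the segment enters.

BLOCKED by obstacle 2

Obstacle 1 [(0,24) (2,14) (10,24)]:
  edge (0,24)–(2,14): clear
  edge (2,14)–(10,24): clear
  edge (10,24)–(0,24): clear
  midpoint (8,12) outside
  → clear
Obstacle 2 [(1,8) (2,0) (11,0) (11,4) (2,11)]:
  edge (1,8)–(2,0): crosses AB
  edge (2,0)–(11,0): clear
  edge (11,0)–(11,4): clear
  edge (11,4)–(2,11): crosses AB
  edge (2,11)–(1,8): clear
  → BLOCKED
Obstacle 3 [(13,1) (14,0) (24,4) (22,11) (13,8)]:
  edge (13,1)–(14,0): clear
  edge (14,0)–(24,4): clear
  edge (24,4)–(22,11): clear
  edge (22,11)–(13,8): clear
  edge (13,8)–(13,1): clear
  midpoint (8,12) outside
  → clear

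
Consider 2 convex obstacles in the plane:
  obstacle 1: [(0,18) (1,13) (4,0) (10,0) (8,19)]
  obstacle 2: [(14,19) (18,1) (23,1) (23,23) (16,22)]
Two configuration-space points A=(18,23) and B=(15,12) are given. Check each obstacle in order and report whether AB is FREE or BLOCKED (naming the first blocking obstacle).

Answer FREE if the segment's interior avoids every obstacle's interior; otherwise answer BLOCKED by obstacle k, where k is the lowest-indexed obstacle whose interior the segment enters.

Obstacle 1 [(0,18) (1,13) (4,0) (10,0) (8,19)]:
  edge (0,18)–(1,13): clear
  edge (1,13)–(4,0): clear
  edge (4,0)–(10,0): clear
  edge (10,0)–(8,19): clear
  edge (8,19)–(0,18): clear
  midpoint (33/2,35/2) outside
  → clear
Obstacle 2 [(14,19) (18,1) (23,1) (23,23) (16,22)]:
  edge (14,19)–(18,1): crosses AB
  edge (18,1)–(23,1): clear
  edge (23,1)–(23,23): clear
  edge (23,23)–(16,22): crosses AB
  edge (16,22)–(14,19): clear
  → BLOCKED

BLOCKED by obstacle 2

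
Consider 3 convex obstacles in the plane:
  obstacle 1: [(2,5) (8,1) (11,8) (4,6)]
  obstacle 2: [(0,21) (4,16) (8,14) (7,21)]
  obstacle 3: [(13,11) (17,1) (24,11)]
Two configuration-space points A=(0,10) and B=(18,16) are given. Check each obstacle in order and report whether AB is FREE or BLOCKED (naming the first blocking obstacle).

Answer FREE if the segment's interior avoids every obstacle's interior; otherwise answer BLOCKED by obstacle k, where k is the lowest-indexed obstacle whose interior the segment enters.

FREE

Obstacle 1 [(2,5) (8,1) (11,8) (4,6)]:
  edge (2,5)–(8,1): clear
  edge (8,1)–(11,8): clear
  edge (11,8)–(4,6): clear
  edge (4,6)–(2,5): clear
  midpoint (9,13) outside
  → clear
Obstacle 2 [(0,21) (4,16) (8,14) (7,21)]:
  edge (0,21)–(4,16): clear
  edge (4,16)–(8,14): clear
  edge (8,14)–(7,21): clear
  edge (7,21)–(0,21): clear
  midpoint (9,13) outside
  → clear
Obstacle 3 [(13,11) (17,1) (24,11)]:
  edge (13,11)–(17,1): clear
  edge (17,1)–(24,11): clear
  edge (24,11)–(13,11): clear
  midpoint (9,13) outside
  → clear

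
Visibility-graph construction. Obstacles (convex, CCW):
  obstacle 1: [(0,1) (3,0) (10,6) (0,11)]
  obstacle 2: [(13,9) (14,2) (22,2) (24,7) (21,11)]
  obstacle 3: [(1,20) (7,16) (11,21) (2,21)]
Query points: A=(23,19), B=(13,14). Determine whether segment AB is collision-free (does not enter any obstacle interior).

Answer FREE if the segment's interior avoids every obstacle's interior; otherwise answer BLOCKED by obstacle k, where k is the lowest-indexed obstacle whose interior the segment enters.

FREE

Obstacle 1 [(0,1) (3,0) (10,6) (0,11)]:
  edge (0,1)–(3,0): clear
  edge (3,0)–(10,6): clear
  edge (10,6)–(0,11): clear
  edge (0,11)–(0,1): clear
  midpoint (18,33/2) outside
  → clear
Obstacle 2 [(13,9) (14,2) (22,2) (24,7) (21,11)]:
  edge (13,9)–(14,2): clear
  edge (14,2)–(22,2): clear
  edge (22,2)–(24,7): clear
  edge (24,7)–(21,11): clear
  edge (21,11)–(13,9): clear
  midpoint (18,33/2) outside
  → clear
Obstacle 3 [(1,20) (7,16) (11,21) (2,21)]:
  edge (1,20)–(7,16): clear
  edge (7,16)–(11,21): clear
  edge (11,21)–(2,21): clear
  edge (2,21)–(1,20): clear
  midpoint (18,33/2) outside
  → clear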